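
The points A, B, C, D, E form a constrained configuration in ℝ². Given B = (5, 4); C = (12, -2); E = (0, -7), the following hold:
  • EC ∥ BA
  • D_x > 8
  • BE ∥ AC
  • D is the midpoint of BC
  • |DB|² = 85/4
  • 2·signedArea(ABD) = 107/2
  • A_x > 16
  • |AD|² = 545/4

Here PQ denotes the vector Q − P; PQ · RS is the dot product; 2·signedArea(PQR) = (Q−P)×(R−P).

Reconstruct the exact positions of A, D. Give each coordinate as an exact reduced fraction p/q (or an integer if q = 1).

A = (17, 9)
D = (17/2, 1)

1. A_x = 17  [BE ∥ AC ∩ EC ∥ BA]
2. A_y = 9  [BE ∥ AC ∩ EC ∥ BA]
   → A = (17, 9)
3. D_x = 17/2  [D is the midpoint of BC]
4. D_y = 1  [D is the midpoint of BC]
   → D = (17/2, 1)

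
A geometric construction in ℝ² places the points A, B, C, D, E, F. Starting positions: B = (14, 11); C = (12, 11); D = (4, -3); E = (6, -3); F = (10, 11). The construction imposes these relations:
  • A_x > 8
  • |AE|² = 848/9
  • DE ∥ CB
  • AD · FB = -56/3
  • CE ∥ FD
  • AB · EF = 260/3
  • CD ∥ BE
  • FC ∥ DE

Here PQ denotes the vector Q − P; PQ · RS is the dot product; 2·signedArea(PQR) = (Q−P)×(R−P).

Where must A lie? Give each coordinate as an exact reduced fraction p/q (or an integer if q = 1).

1. A_x = 26/3  [AD · FB = -56/3 ∩ AB · EF = 260/3]
2. A_y = 19/3  [AD · FB = -56/3 ∩ AB · EF = 260/3]
   → A = (26/3, 19/3)

A = (26/3, 19/3)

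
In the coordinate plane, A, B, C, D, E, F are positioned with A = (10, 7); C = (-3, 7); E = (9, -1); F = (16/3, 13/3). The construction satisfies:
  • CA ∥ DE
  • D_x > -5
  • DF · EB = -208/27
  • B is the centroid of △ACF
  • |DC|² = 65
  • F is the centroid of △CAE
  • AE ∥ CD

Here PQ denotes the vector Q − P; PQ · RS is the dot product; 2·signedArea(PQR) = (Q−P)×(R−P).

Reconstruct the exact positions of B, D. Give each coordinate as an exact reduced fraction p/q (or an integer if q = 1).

B = (37/9, 55/9)
D = (-4, -1)

1. B_x = 37/9  [B is the centroid of △ACF]
2. B_y = 55/9  [B is the centroid of △ACF]
   → B = (37/9, 55/9)
3. D_x = -4  [CA ∥ DE ∩ AE ∥ CD]
4. D_y = -1  [CA ∥ DE ∩ AE ∥ CD]
   → D = (-4, -1)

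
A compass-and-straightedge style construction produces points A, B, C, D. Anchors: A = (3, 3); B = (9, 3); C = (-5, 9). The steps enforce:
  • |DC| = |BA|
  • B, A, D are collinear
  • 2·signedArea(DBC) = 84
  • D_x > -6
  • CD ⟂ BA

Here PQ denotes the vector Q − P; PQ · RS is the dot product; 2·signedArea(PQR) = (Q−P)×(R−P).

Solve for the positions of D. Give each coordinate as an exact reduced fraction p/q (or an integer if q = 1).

1. D_x = -5  [B, A, D are collinear ∩ CD ⟂ BA]
2. D_y = 3  [B, A, D are collinear ∩ CD ⟂ BA]
   → D = (-5, 3)

D = (-5, 3)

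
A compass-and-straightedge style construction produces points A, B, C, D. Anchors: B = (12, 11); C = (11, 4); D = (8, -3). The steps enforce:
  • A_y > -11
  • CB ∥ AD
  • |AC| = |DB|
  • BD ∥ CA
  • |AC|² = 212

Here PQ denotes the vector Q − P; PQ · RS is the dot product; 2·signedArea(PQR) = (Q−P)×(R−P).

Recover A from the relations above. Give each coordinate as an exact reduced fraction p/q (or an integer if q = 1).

A = (7, -10)

1. A_x = 7  [CB ∥ AD ∩ BD ∥ CA]
2. A_y = -10  [CB ∥ AD ∩ BD ∥ CA]
   → A = (7, -10)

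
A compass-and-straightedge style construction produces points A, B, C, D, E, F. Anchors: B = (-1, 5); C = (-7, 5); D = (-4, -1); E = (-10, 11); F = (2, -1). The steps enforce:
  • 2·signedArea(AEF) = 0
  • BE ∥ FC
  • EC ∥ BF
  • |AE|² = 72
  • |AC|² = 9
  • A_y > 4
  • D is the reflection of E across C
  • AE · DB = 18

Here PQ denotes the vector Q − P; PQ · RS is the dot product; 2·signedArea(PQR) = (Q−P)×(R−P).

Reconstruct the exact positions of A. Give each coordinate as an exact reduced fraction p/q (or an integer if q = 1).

1. A_x = -4  [2·signedArea(AEF) = 0 ∩ AE · DB = 18]
2. A_y = 5  [2·signedArea(AEF) = 0 ∩ AE · DB = 18]
   → A = (-4, 5)

A = (-4, 5)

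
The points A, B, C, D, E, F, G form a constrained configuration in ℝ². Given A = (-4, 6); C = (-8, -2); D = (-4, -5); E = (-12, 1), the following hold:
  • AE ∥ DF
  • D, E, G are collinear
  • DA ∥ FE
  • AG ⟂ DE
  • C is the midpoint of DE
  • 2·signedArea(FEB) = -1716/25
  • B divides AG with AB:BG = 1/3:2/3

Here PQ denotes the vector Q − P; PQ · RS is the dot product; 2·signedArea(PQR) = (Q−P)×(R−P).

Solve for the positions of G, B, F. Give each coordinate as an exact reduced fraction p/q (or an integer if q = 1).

B = (-144/25, 274/75)
F = (-12, -10)
G = (-232/25, -26/25)

1. G_x = -232/25  [D, E, G are collinear ∩ AG ⟂ DE]
2. G_y = -26/25  [D, E, G are collinear ∩ AG ⟂ DE]
   → G = (-232/25, -26/25)
3. B_x = -144/25  [B divides AG with AB:BG = 1/3:2/3]
4. B_y = 274/75  [B divides AG with AB:BG = 1/3:2/3]
   → B = (-144/25, 274/75)
5. F_x = -12  [DA ∥ FE ∩ AE ∥ DF]
6. F_y = -10  [DA ∥ FE ∩ AE ∥ DF]
   → F = (-12, -10)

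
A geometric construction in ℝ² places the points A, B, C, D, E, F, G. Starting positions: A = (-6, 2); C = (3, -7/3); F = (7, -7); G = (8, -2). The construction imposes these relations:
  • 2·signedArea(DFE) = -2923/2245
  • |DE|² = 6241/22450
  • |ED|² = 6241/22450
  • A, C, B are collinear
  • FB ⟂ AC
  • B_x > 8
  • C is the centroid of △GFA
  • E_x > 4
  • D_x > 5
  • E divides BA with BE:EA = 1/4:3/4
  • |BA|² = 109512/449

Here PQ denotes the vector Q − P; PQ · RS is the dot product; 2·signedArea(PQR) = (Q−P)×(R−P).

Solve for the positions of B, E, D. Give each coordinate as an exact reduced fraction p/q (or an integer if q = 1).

1. B_x = 3624/449  [A, C, B are collinear ∩ FB ⟂ AC]
2. B_y = -2144/449  [A, C, B are collinear ∩ FB ⟂ AC]
   → B = (3624/449, -2144/449)
3. E_x = 4089/898  [E divides BA with BE:EA = 1/4:3/4]
4. E_y = -2767/898  [E divides BA with BE:EA = 1/4:3/4]
   → E = (4089/898, -2767/898)
5. D_x = 11289/2245  [line -3519/898·x + -2197/898·y + 26058/2245 = 0 ∩ |DE|² = 6241/22450]
6. D_y = -7431/2245  [line -3519/898·x + -2197/898·y + 26058/2245 = 0 ∩ |DE|² = 6241/22450]
   → D = (11289/2245, -7431/2245)

B = (3624/449, -2144/449)
D = (11289/2245, -7431/2245)
E = (4089/898, -2767/898)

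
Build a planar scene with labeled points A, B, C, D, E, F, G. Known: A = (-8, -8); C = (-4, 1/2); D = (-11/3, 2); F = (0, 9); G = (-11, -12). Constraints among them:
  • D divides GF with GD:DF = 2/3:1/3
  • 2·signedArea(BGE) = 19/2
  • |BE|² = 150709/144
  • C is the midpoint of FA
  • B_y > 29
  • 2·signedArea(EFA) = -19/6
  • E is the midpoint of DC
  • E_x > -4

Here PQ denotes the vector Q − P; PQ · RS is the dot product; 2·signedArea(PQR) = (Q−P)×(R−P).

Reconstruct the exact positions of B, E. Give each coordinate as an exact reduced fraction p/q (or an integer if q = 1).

1. E_x = -23/6  [E is the midpoint of DC]
2. E_y = 5/4  [E is the midpoint of DC]
   → E = (-23/6, 5/4)
3. B_x = 11  [line -53/4·x + 43/6·y + -277/4 = 0 ∩ |BE|² = 150709/144]
4. B_y = 30  [line -53/4·x + 43/6·y + -277/4 = 0 ∩ |BE|² = 150709/144]
   → B = (11, 30)

B = (11, 30)
E = (-23/6, 5/4)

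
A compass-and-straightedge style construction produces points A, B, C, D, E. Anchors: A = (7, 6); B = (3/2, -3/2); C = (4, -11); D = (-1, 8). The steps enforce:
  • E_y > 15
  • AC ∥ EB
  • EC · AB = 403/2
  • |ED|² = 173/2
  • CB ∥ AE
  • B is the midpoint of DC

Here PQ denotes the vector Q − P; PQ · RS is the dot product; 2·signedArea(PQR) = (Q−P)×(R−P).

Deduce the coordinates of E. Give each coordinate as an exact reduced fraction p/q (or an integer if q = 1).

1. E_x = 9/2  [AC ∥ EB ∩ CB ∥ AE]
2. E_y = 31/2  [AC ∥ EB ∩ CB ∥ AE]
   → E = (9/2, 31/2)

E = (9/2, 31/2)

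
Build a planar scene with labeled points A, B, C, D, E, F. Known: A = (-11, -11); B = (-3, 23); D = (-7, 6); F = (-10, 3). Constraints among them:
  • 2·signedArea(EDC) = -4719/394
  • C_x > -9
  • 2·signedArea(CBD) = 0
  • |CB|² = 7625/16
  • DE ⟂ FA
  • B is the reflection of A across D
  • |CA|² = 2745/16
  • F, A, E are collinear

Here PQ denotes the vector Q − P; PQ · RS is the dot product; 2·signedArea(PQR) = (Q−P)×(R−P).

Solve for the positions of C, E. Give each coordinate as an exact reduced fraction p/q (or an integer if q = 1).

1. C_x = -8  [line 17·x + -4·y + 143 = 0 ∩ |CA|² = 2745/16]
2. C_y = 7/4  [line 17·x + -4·y + 143 = 0 ∩ |CA|² = 2745/16]
   → C = (-8, 7/4)
3. E_x = -1925/197  [F, A, E are collinear ∩ DE ⟂ FA]
4. E_y = 1221/197  [F, A, E are collinear ∩ DE ⟂ FA]
   → E = (-1925/197, 1221/197)

C = (-8, 7/4)
E = (-1925/197, 1221/197)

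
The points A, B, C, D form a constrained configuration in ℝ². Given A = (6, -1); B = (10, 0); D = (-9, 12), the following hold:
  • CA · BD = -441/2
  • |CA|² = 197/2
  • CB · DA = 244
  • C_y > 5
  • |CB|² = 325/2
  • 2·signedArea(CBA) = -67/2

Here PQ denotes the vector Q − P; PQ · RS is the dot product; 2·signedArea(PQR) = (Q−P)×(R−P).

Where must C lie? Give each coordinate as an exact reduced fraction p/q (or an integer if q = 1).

1. C_x = -3/2  [CB · DA = 244 ∩ CA · BD = -441/2]
2. C_y = 11/2  [CB · DA = 244 ∩ CA · BD = -441/2]
   → C = (-3/2, 11/2)

C = (-3/2, 11/2)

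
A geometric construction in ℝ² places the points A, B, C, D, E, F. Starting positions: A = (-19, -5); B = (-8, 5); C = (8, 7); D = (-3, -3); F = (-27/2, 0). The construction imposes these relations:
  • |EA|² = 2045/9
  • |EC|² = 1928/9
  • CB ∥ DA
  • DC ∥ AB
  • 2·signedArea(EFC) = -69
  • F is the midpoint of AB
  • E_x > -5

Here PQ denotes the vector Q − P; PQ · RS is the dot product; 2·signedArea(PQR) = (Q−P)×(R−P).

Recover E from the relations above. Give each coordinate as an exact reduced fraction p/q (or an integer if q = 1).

E = (-14/3, -1/3)

1. E_x = -14/3  [line -7·x + 43/2·y + -51/2 = 0 ∩ |EA|² = 2045/9]
2. E_y = -1/3  [line -7·x + 43/2·y + -51/2 = 0 ∩ |EA|² = 2045/9]
   → E = (-14/3, -1/3)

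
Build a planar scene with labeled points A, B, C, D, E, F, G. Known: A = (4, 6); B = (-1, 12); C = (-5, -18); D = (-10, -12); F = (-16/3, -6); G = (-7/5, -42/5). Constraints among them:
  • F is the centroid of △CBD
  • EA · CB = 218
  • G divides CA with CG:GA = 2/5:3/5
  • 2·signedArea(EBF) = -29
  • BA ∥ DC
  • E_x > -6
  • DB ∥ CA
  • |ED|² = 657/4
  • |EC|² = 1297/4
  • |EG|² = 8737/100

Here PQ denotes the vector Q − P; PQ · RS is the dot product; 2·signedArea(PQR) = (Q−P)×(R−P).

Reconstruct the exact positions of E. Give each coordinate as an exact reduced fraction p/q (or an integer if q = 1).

E = (-11/2, 0)

1. E_x = -11/2  [2·signedArea(EBF) = -29 ∩ EA · CB = 218]
2. E_y = 0  [2·signedArea(EBF) = -29 ∩ EA · CB = 218]
   → E = (-11/2, 0)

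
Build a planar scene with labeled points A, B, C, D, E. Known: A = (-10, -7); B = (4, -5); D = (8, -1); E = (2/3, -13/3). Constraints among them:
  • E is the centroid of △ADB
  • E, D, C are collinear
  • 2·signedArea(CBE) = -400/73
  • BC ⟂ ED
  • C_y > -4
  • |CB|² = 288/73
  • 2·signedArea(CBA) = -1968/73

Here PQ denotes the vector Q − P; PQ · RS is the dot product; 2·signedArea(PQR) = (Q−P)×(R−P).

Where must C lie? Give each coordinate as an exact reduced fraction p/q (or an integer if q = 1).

1. C_x = 232/73  [E, D, C are collinear ∩ BC ⟂ ED]
2. C_y = -233/73  [E, D, C are collinear ∩ BC ⟂ ED]
   → C = (232/73, -233/73)

C = (232/73, -233/73)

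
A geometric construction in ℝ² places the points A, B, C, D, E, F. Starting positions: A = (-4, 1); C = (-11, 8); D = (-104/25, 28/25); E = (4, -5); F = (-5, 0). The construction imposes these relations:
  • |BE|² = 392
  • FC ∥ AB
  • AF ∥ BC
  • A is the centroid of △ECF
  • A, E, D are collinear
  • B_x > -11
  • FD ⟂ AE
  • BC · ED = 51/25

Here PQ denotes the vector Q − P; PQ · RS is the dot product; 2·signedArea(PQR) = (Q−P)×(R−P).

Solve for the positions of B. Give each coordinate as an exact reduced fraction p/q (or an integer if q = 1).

B = (-10, 9)

1. B_x = -10  [AF ∥ BC ∩ FC ∥ AB]
2. B_y = 9  [AF ∥ BC ∩ FC ∥ AB]
   → B = (-10, 9)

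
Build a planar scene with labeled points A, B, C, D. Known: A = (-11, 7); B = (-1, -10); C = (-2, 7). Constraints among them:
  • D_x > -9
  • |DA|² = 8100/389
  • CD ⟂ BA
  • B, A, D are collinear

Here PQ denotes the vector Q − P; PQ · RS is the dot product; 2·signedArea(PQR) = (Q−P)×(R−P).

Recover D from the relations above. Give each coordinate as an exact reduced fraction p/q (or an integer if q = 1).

D = (-3379/389, 1193/389)

1. D_x = -3379/389  [B, A, D are collinear ∩ CD ⟂ BA]
2. D_y = 1193/389  [B, A, D are collinear ∩ CD ⟂ BA]
   → D = (-3379/389, 1193/389)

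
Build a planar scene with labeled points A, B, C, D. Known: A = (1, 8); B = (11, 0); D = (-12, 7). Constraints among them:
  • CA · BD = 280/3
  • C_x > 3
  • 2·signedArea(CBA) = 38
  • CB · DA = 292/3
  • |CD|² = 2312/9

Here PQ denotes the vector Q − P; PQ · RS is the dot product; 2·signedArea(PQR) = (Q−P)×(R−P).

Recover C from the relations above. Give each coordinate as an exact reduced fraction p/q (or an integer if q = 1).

1. C_x = 10/3  [2·signedArea(CBA) = 38 ∩ CA · BD = 280/3]
2. C_y = 7/3  [2·signedArea(CBA) = 38 ∩ CA · BD = 280/3]
   → C = (10/3, 7/3)

C = (10/3, 7/3)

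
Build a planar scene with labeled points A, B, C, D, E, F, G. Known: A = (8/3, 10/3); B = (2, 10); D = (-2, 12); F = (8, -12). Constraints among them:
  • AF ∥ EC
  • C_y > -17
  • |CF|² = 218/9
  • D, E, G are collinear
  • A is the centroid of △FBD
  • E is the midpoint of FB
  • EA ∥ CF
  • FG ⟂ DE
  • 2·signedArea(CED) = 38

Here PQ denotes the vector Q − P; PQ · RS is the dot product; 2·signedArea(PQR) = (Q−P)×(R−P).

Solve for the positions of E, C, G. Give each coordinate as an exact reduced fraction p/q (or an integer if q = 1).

C = (31/3, -49/3)
E = (5, -1)
G = (1119/109, -1175/109)

1. E_x = 5  [E is the midpoint of FB]
2. E_y = -1  [E is the midpoint of FB]
   → E = (5, -1)
3. C_x = 31/3  [EA ∥ CF ∩ AF ∥ EC]
4. C_y = -49/3  [EA ∥ CF ∩ AF ∥ EC]
   → C = (31/3, -49/3)
5. G_x = 1119/109  [D, E, G are collinear ∩ FG ⟂ DE]
6. G_y = -1175/109  [D, E, G are collinear ∩ FG ⟂ DE]
   → G = (1119/109, -1175/109)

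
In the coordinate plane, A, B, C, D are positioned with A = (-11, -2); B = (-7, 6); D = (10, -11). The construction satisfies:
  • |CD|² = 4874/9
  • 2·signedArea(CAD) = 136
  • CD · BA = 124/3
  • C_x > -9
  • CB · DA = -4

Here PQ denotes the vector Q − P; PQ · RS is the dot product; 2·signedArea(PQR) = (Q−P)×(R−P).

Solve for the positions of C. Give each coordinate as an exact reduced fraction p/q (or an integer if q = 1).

C = (-25/3, 10/3)

1. C_x = -25/3  [CB · DA = -4 ∩ CD · BA = 124/3]
2. C_y = 10/3  [CB · DA = -4 ∩ CD · BA = 124/3]
   → C = (-25/3, 10/3)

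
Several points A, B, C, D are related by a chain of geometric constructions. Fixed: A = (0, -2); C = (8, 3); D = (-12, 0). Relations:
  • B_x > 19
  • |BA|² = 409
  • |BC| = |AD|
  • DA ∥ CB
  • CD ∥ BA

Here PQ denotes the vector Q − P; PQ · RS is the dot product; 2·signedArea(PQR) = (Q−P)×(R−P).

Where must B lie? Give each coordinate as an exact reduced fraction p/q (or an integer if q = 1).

1. B_x = 20  [CD ∥ BA ∩ DA ∥ CB]
2. B_y = 1  [CD ∥ BA ∩ DA ∥ CB]
   → B = (20, 1)

B = (20, 1)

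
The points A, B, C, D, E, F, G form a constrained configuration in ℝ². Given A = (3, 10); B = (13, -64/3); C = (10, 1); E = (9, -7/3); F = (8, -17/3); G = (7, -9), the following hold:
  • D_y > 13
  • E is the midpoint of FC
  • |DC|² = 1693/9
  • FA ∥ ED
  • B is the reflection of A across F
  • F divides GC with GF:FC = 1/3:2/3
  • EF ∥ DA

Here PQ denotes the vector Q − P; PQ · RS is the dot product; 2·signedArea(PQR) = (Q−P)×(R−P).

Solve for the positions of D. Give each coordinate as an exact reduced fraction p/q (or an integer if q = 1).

1. D_x = 4  [EF ∥ DA ∩ FA ∥ ED]
2. D_y = 40/3  [EF ∥ DA ∩ FA ∥ ED]
   → D = (4, 40/3)

D = (4, 40/3)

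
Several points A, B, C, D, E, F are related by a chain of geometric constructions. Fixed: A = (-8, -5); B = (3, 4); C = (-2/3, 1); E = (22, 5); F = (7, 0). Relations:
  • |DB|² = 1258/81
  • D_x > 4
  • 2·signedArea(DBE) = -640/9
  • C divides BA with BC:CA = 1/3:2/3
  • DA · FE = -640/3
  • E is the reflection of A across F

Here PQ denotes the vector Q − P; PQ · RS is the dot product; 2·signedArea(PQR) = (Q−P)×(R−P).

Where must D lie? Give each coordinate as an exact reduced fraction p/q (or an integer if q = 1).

1. D_x = 40/9  [2·signedArea(DBE) = -640/9 ∩ DA · FE = -640/3]
2. D_y = 1/3  [2·signedArea(DBE) = -640/9 ∩ DA · FE = -640/3]
   → D = (40/9, 1/3)

D = (40/9, 1/3)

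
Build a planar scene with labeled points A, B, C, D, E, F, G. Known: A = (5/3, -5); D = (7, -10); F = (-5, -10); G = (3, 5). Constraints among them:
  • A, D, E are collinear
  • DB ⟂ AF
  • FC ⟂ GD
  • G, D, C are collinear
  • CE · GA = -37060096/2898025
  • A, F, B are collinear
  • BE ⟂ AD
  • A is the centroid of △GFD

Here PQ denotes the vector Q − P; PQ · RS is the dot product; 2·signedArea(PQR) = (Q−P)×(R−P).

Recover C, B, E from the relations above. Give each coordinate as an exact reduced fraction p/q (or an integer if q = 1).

B = (67/25, -106/25)
C = (1495/241, -1690/241)
E = (21967/12025, -12386/2405)

1. C_x = 1495/241  [G, D, C are collinear ∩ FC ⟂ GD]
2. C_y = -1690/241  [G, D, C are collinear ∩ FC ⟂ GD]
   → C = (1495/241, -1690/241)
3. B_x = 67/25  [A, F, B are collinear ∩ DB ⟂ AF]
4. B_y = -106/25  [A, F, B are collinear ∩ DB ⟂ AF]
   → B = (67/25, -106/25)
5. E_x = 21967/12025  [A, D, E are collinear ∩ BE ⟂ AD]
6. E_y = -12386/2405  [A, D, E are collinear ∩ BE ⟂ AD]
   → E = (21967/12025, -12386/2405)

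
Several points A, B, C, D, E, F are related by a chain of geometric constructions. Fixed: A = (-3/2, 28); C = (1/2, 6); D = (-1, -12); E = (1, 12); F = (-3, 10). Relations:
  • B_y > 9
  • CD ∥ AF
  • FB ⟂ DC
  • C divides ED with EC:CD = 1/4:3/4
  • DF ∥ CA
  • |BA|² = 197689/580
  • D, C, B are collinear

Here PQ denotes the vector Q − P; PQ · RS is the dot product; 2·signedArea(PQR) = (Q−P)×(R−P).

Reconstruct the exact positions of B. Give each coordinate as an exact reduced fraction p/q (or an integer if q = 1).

1. B_x = 117/145  [D, C, B are collinear ∩ FB ⟂ DC]
2. B_y = 1404/145  [D, C, B are collinear ∩ FB ⟂ DC]
   → B = (117/145, 1404/145)

B = (117/145, 1404/145)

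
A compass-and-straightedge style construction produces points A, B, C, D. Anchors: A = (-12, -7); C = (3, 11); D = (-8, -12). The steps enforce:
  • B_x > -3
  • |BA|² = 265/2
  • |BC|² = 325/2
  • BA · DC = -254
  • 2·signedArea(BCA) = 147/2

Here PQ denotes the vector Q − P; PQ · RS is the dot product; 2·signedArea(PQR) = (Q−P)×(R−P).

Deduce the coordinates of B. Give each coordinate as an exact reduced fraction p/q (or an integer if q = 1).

1. B_x = -5/2  [BA · DC = -254 ∩ 2·signedArea(BCA) = 147/2]
2. B_y = -1/2  [BA · DC = -254 ∩ 2·signedArea(BCA) = 147/2]
   → B = (-5/2, -1/2)

B = (-5/2, -1/2)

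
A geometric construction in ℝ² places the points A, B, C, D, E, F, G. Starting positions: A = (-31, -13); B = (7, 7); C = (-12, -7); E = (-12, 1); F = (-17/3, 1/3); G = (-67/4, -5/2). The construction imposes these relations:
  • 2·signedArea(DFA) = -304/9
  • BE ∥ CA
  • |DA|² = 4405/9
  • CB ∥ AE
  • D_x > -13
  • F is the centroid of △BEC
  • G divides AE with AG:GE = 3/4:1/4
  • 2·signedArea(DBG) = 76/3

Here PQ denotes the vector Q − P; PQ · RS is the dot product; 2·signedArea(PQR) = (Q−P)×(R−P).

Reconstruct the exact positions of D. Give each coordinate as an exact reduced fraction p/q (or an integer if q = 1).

D = (-12, -5/3)

1. D_x = -12  [2·signedArea(DBG) = 76/3 ∩ 2·signedArea(DFA) = -304/9]
2. D_y = -5/3  [2·signedArea(DBG) = 76/3 ∩ 2·signedArea(DFA) = -304/9]
   → D = (-12, -5/3)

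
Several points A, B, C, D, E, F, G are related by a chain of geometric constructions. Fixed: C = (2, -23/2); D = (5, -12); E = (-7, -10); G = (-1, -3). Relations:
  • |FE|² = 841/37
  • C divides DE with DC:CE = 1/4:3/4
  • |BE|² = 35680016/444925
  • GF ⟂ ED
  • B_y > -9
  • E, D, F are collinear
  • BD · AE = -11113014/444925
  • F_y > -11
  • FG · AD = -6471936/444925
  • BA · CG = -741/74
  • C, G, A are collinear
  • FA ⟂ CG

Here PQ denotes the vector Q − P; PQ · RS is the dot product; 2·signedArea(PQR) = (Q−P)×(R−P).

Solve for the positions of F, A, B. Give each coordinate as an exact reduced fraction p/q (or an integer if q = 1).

A = (15623/12025, -114411/12025)
B = (21241/12025, -98262/12025)
F = (-85/37, -399/37)

1. F_x = -85/37  [E, D, F are collinear ∩ GF ⟂ ED]
2. F_y = -399/37  [E, D, F are collinear ∩ GF ⟂ ED]
   → F = (-85/37, -399/37)
3. A_x = 15623/12025  [C, G, A are collinear ∩ FA ⟂ CG]
4. A_y = -114411/12025  [C, G, A are collinear ∩ FA ⟂ CG]
   → A = (15623/12025, -114411/12025)
5. B_x = 21241/12025  [BA · CG = -741/74 ∩ BD · AE = -11113014/444925]
6. B_y = -98262/12025  [BA · CG = -741/74 ∩ BD · AE = -11113014/444925]
   → B = (21241/12025, -98262/12025)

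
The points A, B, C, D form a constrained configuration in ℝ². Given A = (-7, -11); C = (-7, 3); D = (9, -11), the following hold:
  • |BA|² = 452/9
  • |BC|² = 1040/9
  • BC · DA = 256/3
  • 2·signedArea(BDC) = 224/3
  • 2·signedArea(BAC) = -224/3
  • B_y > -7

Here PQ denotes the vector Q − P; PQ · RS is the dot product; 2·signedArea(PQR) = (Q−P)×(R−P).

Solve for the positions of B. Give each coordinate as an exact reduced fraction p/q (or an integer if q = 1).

B = (-5/3, -19/3)

1. B_x = -5/3  [2·signedArea(BDC) = 224/3 ∩ 2·signedArea(BAC) = -224/3]
2. B_y = -19/3  [2·signedArea(BDC) = 224/3 ∩ 2·signedArea(BAC) = -224/3]
   → B = (-5/3, -19/3)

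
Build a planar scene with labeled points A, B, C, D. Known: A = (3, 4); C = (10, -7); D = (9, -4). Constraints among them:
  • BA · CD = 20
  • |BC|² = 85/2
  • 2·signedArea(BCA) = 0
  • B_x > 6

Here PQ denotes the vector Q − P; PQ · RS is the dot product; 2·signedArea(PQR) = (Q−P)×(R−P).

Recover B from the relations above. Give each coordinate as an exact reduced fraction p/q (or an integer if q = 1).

1. B_x = 13/2  [2·signedArea(BCA) = 0 ∩ BA · CD = 20]
2. B_y = -3/2  [2·signedArea(BCA) = 0 ∩ BA · CD = 20]
   → B = (13/2, -3/2)

B = (13/2, -3/2)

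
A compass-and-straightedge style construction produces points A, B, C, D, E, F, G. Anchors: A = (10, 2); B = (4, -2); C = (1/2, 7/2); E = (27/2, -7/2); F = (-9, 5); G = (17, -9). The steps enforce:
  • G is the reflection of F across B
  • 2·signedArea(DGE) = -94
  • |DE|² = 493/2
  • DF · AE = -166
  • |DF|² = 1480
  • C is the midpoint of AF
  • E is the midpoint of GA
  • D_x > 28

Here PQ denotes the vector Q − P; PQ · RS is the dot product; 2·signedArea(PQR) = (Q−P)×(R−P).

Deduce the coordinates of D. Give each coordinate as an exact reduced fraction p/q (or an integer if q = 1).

1. D_x = 29  [DF · AE = -166 ∩ 2·signedArea(DGE) = -94]
2. D_y = -1  [DF · AE = -166 ∩ 2·signedArea(DGE) = -94]
   → D = (29, -1)

D = (29, -1)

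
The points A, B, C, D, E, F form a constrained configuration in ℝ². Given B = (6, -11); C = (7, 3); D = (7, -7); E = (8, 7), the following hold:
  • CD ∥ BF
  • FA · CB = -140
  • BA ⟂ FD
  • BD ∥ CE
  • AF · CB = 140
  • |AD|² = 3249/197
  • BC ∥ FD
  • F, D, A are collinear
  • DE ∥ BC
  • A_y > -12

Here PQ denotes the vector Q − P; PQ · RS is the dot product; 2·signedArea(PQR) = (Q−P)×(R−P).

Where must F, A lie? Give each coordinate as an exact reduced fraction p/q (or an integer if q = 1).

1. F_x = 6  [BC ∥ FD ∩ CD ∥ BF]
2. F_y = -21  [BC ∥ FD ∩ CD ∥ BF]
   → F = (6, -21)
3. A_x = 1322/197  [F, D, A are collinear ∩ BA ⟂ FD]
4. A_y = -2177/197  [F, D, A are collinear ∩ BA ⟂ FD]
   → A = (1322/197, -2177/197)

A = (1322/197, -2177/197)
F = (6, -21)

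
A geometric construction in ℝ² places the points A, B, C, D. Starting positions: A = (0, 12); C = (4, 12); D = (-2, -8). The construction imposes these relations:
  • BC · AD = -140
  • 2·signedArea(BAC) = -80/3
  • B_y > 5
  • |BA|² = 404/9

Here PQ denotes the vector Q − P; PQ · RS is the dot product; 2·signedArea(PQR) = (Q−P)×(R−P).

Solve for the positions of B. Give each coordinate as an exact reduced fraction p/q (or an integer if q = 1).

B = (2/3, 16/3)

1. B_x = 2/3  [2·signedArea(BAC) = -80/3 ∩ BC · AD = -140]
2. B_y = 16/3  [2·signedArea(BAC) = -80/3 ∩ BC · AD = -140]
   → B = (2/3, 16/3)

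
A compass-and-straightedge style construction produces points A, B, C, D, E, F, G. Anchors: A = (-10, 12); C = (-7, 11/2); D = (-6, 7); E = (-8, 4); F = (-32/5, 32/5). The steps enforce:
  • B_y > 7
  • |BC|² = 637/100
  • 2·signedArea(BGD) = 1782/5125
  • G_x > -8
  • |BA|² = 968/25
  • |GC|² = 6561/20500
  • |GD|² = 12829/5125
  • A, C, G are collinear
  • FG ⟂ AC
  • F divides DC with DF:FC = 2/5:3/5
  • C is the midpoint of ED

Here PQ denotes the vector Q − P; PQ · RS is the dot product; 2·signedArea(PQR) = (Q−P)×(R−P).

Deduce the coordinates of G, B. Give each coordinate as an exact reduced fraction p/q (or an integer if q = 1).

1. G_x = -7418/1025  [A, C, G are collinear ∩ FG ⟂ AC]
2. G_y = 6164/1025  [A, C, G are collinear ∩ FG ⟂ AC]
   → G = (-7418/1025, 6164/1025)
3. B_x = -28/5  [line -1011/1025·x + 1268/1025·y + -76492/5125 = 0 ∩ |BA|² = 968/25]
4. B_y = 38/5  [line -1011/1025·x + 1268/1025·y + -76492/5125 = 0 ∩ |BA|² = 968/25]
   → B = (-28/5, 38/5)

B = (-28/5, 38/5)
G = (-7418/1025, 6164/1025)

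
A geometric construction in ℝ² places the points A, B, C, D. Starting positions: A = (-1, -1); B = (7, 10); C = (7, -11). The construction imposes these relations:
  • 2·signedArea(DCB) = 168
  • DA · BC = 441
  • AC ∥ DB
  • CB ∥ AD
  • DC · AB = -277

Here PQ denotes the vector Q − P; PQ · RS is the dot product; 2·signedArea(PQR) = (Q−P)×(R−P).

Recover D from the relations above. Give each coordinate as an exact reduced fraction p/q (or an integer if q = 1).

1. D_x = -1  [AC ∥ DB ∩ CB ∥ AD]
2. D_y = 20  [AC ∥ DB ∩ CB ∥ AD]
   → D = (-1, 20)

D = (-1, 20)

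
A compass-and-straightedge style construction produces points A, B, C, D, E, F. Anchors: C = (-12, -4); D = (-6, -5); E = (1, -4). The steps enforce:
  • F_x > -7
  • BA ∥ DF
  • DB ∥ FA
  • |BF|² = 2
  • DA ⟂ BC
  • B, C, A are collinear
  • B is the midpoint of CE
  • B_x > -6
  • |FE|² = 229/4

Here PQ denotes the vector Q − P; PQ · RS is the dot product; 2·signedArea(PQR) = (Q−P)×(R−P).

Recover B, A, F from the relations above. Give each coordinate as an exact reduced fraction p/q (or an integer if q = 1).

1. B_x = -11/2  [B is the midpoint of CE]
2. B_y = -4  [B is the midpoint of CE]
   → B = (-11/2, -4)
3. A_x = -6  [B, C, A are collinear ∩ DA ⟂ BC]
4. A_y = -4  [B, C, A are collinear ∩ DA ⟂ BC]
   → A = (-6, -4)
5. F_x = -13/2  [DB ∥ FA ∩ BA ∥ DF]
6. F_y = -5  [DB ∥ FA ∩ BA ∥ DF]
   → F = (-13/2, -5)

A = (-6, -4)
B = (-11/2, -4)
F = (-13/2, -5)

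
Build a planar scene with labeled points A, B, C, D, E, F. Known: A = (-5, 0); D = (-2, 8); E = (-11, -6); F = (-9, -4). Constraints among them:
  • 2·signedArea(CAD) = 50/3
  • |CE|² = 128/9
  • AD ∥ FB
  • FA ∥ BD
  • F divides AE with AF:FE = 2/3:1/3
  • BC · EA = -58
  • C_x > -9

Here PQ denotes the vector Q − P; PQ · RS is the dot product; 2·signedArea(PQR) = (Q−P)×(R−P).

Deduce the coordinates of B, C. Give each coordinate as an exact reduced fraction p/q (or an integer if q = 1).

B = (-6, 4)
C = (-25/3, -10/3)

1. B_x = -6  [FA ∥ BD ∩ AD ∥ FB]
2. B_y = 4  [FA ∥ BD ∩ AD ∥ FB]
   → B = (-6, 4)
3. C_x = -25/3  [2·signedArea(CAD) = 50/3 ∩ BC · EA = -58]
4. C_y = -10/3  [2·signedArea(CAD) = 50/3 ∩ BC · EA = -58]
   → C = (-25/3, -10/3)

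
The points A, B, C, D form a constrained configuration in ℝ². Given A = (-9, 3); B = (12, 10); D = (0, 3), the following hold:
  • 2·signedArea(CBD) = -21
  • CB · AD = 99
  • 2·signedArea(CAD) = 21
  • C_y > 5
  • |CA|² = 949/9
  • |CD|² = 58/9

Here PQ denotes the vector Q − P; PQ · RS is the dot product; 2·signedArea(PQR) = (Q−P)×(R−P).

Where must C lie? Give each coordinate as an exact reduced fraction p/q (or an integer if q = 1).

1. C_x = 1  [2·signedArea(CBD) = -21 ∩ 2·signedArea(CAD) = 21]
2. C_y = 16/3  [2·signedArea(CBD) = -21 ∩ 2·signedArea(CAD) = 21]
   → C = (1, 16/3)

C = (1, 16/3)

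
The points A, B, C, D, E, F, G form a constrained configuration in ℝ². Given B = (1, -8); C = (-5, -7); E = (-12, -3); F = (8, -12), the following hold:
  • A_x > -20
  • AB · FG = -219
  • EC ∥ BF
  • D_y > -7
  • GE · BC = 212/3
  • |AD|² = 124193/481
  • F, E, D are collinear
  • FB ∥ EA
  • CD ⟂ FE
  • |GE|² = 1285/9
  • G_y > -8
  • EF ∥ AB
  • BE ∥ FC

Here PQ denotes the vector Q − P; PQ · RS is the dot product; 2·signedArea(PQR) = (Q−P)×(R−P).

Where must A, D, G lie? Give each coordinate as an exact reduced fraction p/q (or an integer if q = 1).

A = (-19, 1)
D = (-2252/481, -3027/481)
G = (-1, -23/3)

1. A_x = -19  [EF ∥ AB ∩ FB ∥ EA]
2. A_y = 1  [EF ∥ AB ∩ FB ∥ EA]
   → A = (-19, 1)
3. D_x = -2252/481  [F, E, D are collinear ∩ CD ⟂ FE]
4. D_y = -3027/481  [F, E, D are collinear ∩ CD ⟂ FE]
   → D = (-2252/481, -3027/481)
5. G_x = -1  [GE · BC = 212/3 ∩ AB · FG = -219]
6. G_y = -23/3  [GE · BC = 212/3 ∩ AB · FG = -219]
   → G = (-1, -23/3)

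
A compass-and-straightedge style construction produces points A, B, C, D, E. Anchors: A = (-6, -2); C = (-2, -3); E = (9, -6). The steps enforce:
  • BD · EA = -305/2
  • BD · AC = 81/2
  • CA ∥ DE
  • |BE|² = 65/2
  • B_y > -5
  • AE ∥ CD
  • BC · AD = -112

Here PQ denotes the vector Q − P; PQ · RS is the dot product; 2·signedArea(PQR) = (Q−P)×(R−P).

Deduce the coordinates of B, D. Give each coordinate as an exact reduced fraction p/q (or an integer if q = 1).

B = (7/2, -9/2)
D = (13, -7)

1. D_x = 13  [CA ∥ DE ∩ AE ∥ CD]
2. D_y = -7  [CA ∥ DE ∩ AE ∥ CD]
   → D = (13, -7)
3. B_x = 7/2  [BC · AD = -112 ∩ BD · EA = -305/2]
4. B_y = -9/2  [BC · AD = -112 ∩ BD · EA = -305/2]
   → B = (7/2, -9/2)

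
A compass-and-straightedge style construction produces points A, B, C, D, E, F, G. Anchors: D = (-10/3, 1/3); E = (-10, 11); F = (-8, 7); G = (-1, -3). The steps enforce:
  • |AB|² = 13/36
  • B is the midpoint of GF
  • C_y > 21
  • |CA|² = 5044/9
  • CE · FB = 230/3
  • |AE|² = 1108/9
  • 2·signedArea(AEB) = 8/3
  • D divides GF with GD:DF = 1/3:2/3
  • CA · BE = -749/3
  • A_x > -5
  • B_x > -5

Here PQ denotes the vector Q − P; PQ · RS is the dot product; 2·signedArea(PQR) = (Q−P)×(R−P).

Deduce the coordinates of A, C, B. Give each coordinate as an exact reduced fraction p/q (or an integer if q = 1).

A = (-4, 5/3)
B = (-9/2, 2)
C = (-50/3, 65/3)

1. B_x = -9/2  [B is the midpoint of GF]
2. B_y = 2  [B is the midpoint of GF]
   → B = (-9/2, 2)
3. A_x = -4  [line 9·x + 11/2·y + 161/6 = 0 ∩ |AE|² = 1108/9]
4. A_y = 5/3  [line 9·x + 11/2·y + 161/6 = 0 ∩ |AE|² = 1108/9]
   → A = (-4, 5/3)
5. C_x = -50/3  [CA · BE = -749/3 ∩ CE · FB = 230/3]
6. C_y = 65/3  [CA · BE = -749/3 ∩ CE · FB = 230/3]
   → C = (-50/3, 65/3)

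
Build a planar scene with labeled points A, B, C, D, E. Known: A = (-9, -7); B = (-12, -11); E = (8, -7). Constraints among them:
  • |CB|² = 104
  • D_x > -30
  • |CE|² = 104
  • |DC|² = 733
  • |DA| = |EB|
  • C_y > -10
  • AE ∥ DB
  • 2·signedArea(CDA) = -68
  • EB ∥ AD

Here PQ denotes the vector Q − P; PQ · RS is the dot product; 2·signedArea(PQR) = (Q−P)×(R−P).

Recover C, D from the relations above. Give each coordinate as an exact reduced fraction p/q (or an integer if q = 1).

C = (-2, -9)
D = (-29, -11)

1. D_x = -29  [AE ∥ DB ∩ EB ∥ AD]
2. D_y = -11  [AE ∥ DB ∩ EB ∥ AD]
   → D = (-29, -11)
3. C_x = -2  [line -4·x + 20·y + 172 = 0 ∩ |CB|² = 104]
4. C_y = -9  [line -4·x + 20·y + 172 = 0 ∩ |CB|² = 104]
   → C = (-2, -9)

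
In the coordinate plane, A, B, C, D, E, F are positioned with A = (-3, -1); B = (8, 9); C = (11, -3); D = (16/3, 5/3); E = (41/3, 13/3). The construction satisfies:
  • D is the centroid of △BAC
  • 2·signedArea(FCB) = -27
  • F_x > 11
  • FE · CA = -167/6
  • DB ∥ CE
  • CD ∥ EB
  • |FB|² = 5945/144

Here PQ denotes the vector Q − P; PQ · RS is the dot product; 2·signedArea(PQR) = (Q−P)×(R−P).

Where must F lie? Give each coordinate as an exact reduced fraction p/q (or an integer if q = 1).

1. F_x = 139/12  [FE · CA = -167/6 ∩ 2·signedArea(FCB) = -27]
2. F_y = 11/3  [FE · CA = -167/6 ∩ 2·signedArea(FCB) = -27]
   → F = (139/12, 11/3)

F = (139/12, 11/3)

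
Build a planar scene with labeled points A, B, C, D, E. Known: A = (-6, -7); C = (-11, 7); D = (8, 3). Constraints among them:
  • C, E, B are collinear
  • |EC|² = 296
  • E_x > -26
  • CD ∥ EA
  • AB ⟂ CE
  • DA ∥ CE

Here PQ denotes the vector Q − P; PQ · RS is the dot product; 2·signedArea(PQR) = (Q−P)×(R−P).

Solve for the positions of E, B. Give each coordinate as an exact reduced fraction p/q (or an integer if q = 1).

1. E_x = -25  [CD ∥ EA ∩ DA ∥ CE]
2. E_y = -3  [CD ∥ EA ∩ DA ∥ CE]
   → E = (-25, -3)
3. B_x = -1059/74  [C, E, B are collinear ∩ AB ⟂ CE]
4. B_y = 343/74  [C, E, B are collinear ∩ AB ⟂ CE]
   → B = (-1059/74, 343/74)

B = (-1059/74, 343/74)
E = (-25, -3)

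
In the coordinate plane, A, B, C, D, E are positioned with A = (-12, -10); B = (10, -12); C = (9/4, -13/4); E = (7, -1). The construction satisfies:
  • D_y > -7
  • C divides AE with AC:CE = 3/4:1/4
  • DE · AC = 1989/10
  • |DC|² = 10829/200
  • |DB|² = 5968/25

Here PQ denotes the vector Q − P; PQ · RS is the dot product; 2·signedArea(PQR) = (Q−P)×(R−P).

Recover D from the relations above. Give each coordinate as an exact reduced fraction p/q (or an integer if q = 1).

D = (-22/5, -32/5)

1. D_x = -22/5  [line -57/4·x + -27/4·y + -1059/10 = 0 ∩ |DC|² = 10829/200]
2. D_y = -32/5  [line -57/4·x + -27/4·y + -1059/10 = 0 ∩ |DC|² = 10829/200]
   → D = (-22/5, -32/5)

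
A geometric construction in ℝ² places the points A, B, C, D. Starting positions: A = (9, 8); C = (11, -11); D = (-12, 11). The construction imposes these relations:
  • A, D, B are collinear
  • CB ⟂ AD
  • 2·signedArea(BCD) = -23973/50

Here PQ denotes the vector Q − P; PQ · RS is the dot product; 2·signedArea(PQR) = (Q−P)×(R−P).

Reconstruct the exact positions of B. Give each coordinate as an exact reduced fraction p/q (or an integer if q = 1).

B = (681/50, 367/50)

1. B_x = 681/50  [A, D, B are collinear ∩ CB ⟂ AD]
2. B_y = 367/50  [A, D, B are collinear ∩ CB ⟂ AD]
   → B = (681/50, 367/50)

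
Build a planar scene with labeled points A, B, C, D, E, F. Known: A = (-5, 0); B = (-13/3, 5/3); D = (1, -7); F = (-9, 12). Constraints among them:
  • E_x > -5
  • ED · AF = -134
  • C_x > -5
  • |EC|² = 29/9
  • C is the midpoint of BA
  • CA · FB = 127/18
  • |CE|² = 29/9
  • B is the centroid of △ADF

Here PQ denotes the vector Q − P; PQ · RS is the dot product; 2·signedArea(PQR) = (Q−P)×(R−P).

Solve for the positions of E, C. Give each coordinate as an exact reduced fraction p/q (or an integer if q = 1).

1. C_x = -14/3  [C is the midpoint of BA]
2. C_y = 5/6  [C is the midpoint of BA]
   → C = (-14/3, 5/6)
3. E_x = -4  [line 4·x + -12·y + 46 = 0 ∩ |EC|² = 29/9]
4. E_y = 5/2  [line 4·x + -12·y + 46 = 0 ∩ |EC|² = 29/9]
   → E = (-4, 5/2)

C = (-14/3, 5/6)
E = (-4, 5/2)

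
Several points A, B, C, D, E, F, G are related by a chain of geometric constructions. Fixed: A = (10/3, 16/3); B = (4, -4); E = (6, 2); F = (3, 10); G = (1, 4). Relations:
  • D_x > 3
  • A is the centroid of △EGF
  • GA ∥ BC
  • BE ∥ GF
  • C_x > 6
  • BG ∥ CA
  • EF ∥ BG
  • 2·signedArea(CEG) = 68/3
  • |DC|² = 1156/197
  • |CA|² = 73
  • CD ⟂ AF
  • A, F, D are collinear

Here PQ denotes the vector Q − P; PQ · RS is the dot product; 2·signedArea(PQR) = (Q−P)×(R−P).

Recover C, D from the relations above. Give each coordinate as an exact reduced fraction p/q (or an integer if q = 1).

1. C_x = 19/3  [BG ∥ CA ∩ GA ∥ BC]
2. C_y = -8/3  [BG ∥ CA ∩ GA ∥ BC]
   → C = (19/3, -8/3)
3. D_x = 2315/591  [A, F, D are collinear ∩ CD ⟂ AF]
4. D_y = -1678/591  [A, F, D are collinear ∩ CD ⟂ AF]
   → D = (2315/591, -1678/591)

C = (19/3, -8/3)
D = (2315/591, -1678/591)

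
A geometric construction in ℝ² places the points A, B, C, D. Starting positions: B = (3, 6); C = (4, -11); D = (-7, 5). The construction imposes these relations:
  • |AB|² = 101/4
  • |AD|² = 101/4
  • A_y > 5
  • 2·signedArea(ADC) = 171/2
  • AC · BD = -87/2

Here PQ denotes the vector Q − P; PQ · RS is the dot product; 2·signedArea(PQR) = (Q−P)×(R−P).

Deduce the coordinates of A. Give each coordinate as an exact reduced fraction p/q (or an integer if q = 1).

1. A_x = -2  [2·signedArea(ADC) = 171/2 ∩ AC · BD = -87/2]
2. A_y = 11/2  [2·signedArea(ADC) = 171/2 ∩ AC · BD = -87/2]
   → A = (-2, 11/2)

A = (-2, 11/2)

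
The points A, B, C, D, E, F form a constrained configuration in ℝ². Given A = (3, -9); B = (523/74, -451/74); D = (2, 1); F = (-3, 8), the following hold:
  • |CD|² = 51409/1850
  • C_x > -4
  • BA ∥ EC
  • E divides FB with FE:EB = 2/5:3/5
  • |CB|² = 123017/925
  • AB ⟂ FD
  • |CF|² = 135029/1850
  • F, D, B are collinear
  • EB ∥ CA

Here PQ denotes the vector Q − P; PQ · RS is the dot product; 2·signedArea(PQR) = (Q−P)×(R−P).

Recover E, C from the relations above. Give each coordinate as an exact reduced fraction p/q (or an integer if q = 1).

C = (-225/74, -201/370)
E = (38/37, 437/185)

1. E_x = 38/37  [E divides FB with FE:EB = 2/5:3/5]
2. E_y = 437/185  [E divides FB with FE:EB = 2/5:3/5]
   → E = (38/37, 437/185)
3. C_x = -225/74  [EB ∥ CA ∩ BA ∥ EC]
4. C_y = -201/370  [EB ∥ CA ∩ BA ∥ EC]
   → C = (-225/74, -201/370)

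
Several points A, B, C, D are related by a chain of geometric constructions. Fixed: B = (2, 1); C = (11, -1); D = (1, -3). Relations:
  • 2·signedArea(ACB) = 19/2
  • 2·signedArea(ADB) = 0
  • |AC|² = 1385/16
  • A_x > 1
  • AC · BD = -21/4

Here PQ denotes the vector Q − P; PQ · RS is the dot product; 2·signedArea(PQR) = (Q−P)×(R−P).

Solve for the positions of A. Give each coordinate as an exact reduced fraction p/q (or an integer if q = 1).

1. A_x = 7/4  [2·signedArea(ADB) = 0 ∩ 2·signedArea(ACB) = 19/2]
2. A_y = 0  [2·signedArea(ADB) = 0 ∩ 2·signedArea(ACB) = 19/2]
   → A = (7/4, 0)

A = (7/4, 0)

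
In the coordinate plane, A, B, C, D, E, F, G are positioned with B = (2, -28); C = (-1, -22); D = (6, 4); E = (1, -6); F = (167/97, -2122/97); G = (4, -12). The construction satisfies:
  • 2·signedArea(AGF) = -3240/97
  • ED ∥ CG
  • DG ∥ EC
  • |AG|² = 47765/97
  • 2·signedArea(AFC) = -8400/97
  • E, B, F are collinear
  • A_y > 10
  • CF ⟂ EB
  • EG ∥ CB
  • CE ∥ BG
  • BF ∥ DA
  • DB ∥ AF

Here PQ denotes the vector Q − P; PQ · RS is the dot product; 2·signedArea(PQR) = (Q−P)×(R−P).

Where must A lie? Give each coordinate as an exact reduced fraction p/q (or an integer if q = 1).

1. A_x = 555/97  [DB ∥ AF ∩ BF ∥ DA]
2. A_y = 982/97  [DB ∥ AF ∩ BF ∥ DA]
   → A = (555/97, 982/97)

A = (555/97, 982/97)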